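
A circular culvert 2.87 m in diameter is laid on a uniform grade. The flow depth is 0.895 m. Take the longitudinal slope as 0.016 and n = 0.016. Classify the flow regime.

supercritical

For a circular section of diameter D = 2.87 m at depth y = 0.895 m, the central angle is θ = 2 arccos(1 − 2y/D) = 2.37 rad. Then A = (D²/8)(θ − sin θ) = 1.722 m² and P = Dθ/2 = 3.401 m.
Hydraulic radius R = A/P = 1.722/3.401 = 0.5064 m.
V = (1/n) R^(2/3) √S = (1/0.016) × 0.5064^(2/3) × √0.016 = 5.023 m/s. Hydraulic depth D_h = A/T = 1.722/2.659 = 0.6477 m.
Froude number Fr = V/√(g·D_h) = 5.023/√(9.81×0.6477) = 1.99, which is greater than 1, so the flow is supercritical.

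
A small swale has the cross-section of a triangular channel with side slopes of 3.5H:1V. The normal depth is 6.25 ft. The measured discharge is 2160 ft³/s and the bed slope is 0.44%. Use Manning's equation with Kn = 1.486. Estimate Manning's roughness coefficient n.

n = 0.013

For a triangular section with side slope z = 3.5: A = zy² = 3.5×6.25² = 136.7 ft²; P = 2y√(1+z²) = 2×6.25×3.64 = 45.5 ft.
Hydraulic radius R = A/P = 136.7/45.5 = 3.005 ft.
Rearranging Manning's equation: n = (1.486/Q) A R^(2/3) S^(1/2) = (1.486/2160) × 136.7 × 3.005^(2/3) × √0.0044 = 0.013.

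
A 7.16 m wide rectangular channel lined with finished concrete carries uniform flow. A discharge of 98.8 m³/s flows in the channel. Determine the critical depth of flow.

For a rectangular channel, critical depth y_c = (q²/g)^(1/3) where q = Q/b = 98.8/7.16 = 13.8 m²/s.
So y_c = (13.8²/9.81)^(1/3) = 2.69 m.

y_c = 2.69 m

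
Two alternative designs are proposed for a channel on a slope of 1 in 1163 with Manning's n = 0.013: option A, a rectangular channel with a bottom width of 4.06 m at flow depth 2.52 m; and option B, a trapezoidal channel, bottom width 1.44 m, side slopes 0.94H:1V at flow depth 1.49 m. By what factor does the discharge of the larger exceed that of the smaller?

Channel A: Flow area A = b·y = 4.06 × 2.52 = 10.23 m². Wetted perimeter P = b + 2y = 4.06 + 2×2.52 = 9.1 m. Hydraulic radius R = A/P = 10.23/9.1 = 1.124 m. Q_A = (1/0.013)·10.23·1.124^(2/3)·√0.0008598 = 24.95 m³/s.
Channel B: With bottom width b = 1.44 m and side slope z = 0.94: A = (b + zy)y = (1.44 + 0.94×1.49)×1.49 = 4.232 m²; P = b + 2y√(1+z²) = 1.44 + 2×1.49×1.372 = 5.53 m. Hydraulic radius R = A/P = 4.232/5.53 = 0.7654 m. Q_B = (1/0.013)·4.232·0.7654^(2/3)·√0.0008598 = 7.988 m³/s.
The larger discharge is 24.95 m³/s and the smaller is 7.988 m³/s; the ratio is 3.12.

3.12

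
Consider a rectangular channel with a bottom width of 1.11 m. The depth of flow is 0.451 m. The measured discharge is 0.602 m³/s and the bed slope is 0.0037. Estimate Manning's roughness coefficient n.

n = 0.02

Flow area A = b·y = 1.11 × 0.451 = 0.5006 m². Wetted perimeter P = b + 2y = 1.11 + 2×0.451 = 2.012 m.
Hydraulic radius R = A/P = 0.5006/2.012 = 0.2488 m.
Rearranging Manning's equation: n = (1/Q) A R^(2/3) S^(1/2) = (1/0.602) × 0.5006 × 0.2488^(2/3) × √0.0037 = 0.02.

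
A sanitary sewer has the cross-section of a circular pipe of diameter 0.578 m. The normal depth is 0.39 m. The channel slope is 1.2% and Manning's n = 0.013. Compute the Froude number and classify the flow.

For a circular section of diameter D = 0.578 m at depth y = 0.39 m, the central angle is θ = 2 arccos(1 − 2y/D) = 3.856 rad. Then A = (D²/8)(θ − sin θ) = 0.1884 m² and P = Dθ/2 = 1.114 m.
Hydraulic radius R = A/P = 0.1884/1.114 = 0.169 m.
V = (1/n) R^(2/3) √S = (1/0.013) × 0.169^(2/3) × √0.012 = 2.576 m/s. Hydraulic depth D_h = A/T = 0.1884/0.5416 = 0.3478 m.
Froude number Fr = V/√(g·D_h) = 2.576/√(9.81×0.3478) = 1.39, which is greater than 1, so the flow is supercritical.

supercritical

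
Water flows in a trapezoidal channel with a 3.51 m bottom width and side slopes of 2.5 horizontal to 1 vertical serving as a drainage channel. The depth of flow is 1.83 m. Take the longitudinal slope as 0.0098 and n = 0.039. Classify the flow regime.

With bottom width b = 3.51 m and side slope z = 2.5: A = (b + zy)y = (3.51 + 2.5×1.83)×1.83 = 14.8 m²; P = b + 2y√(1+z²) = 3.51 + 2×1.83×2.693 = 13.36 m.
Hydraulic radius R = A/P = 14.8/13.36 = 1.107 m.
V = (1/n) R^(2/3) √S = (1/0.039) × 1.107^(2/3) × √0.0098 = 2.716 m/s. Hydraulic depth D_h = A/T = 14.8/12.66 = 1.169 m.
Froude number Fr = V/√(g·D_h) = 2.716/√(9.81×1.169) = 0.802, which is less than 1, so the flow is subcritical.

subcritical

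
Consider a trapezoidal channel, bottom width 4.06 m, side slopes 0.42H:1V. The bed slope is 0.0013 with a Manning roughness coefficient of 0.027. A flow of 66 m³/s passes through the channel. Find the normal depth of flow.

y_n = 4.97 m

Manning's equation rearranged: A R^(2/3) = nQ / (1·√S) = 0.027 × 66 / (√0.0013) = 49.42.
Try y = 3.79 m: A R^(2/3) = 31.04 — too small.
Try y = 6.04 m: A R^(2/3) = 69.86 — too large.
Try y = 4.97 m: A R^(2/3) = 49.44 — close enough.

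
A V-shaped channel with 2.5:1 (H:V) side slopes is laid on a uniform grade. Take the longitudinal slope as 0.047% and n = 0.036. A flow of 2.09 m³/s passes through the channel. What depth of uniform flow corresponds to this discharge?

y_n = 1.37 m

Manning's equation rearranged: A R^(2/3) = nQ / (1·√S) = 0.036 × 2.09 / (√0.00047) = 3.471.
Trying y = 1.68 m: A R^(2/3) = 5.978 — too large.
Trying y = 1.23 m: A R^(2/3) = 2.603 — too small.
Trying y = 1.37 m: A R^(2/3) = 3.47 — matches.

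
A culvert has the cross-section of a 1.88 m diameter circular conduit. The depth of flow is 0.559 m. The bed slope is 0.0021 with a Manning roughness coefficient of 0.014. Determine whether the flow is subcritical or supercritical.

For a circular section of diameter D = 1.88 m at depth y = 0.559 m, the central angle is θ = 2 arccos(1 − 2y/D) = 2.307 rad. Then A = (D²/8)(θ − sin θ) = 0.6918 m² and P = Dθ/2 = 2.169 m.
Hydraulic radius R = A/P = 0.6918/2.169 = 0.319 m.
V = (1/n) R^(2/3) √S = (1/0.014) × 0.319^(2/3) × √0.0021 = 1.528 m/s. Hydraulic depth D_h = A/T = 0.6918/1.719 = 0.4025 m.
Froude number Fr = V/√(g·D_h) = 1.528/√(9.81×0.4025) = 0.769, which is less than 1, so the flow is subcritical.

subcritical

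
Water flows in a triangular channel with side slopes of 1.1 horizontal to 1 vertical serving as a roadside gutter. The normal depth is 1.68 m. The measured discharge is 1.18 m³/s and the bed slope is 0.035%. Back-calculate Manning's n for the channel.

n = 0.0358

For a triangular section with side slope z = 1.1: A = zy² = 1.1×1.68² = 3.105 m²; P = 2y√(1+z²) = 2×1.68×1.487 = 4.995 m.
Hydraulic radius R = A/P = 3.105/4.995 = 0.6215 m.
Rearranging Manning's equation: n = (1/Q) A R^(2/3) S^(1/2) = (1/1.18) × 3.105 × 0.6215^(2/3) × √0.00035 = 0.0358.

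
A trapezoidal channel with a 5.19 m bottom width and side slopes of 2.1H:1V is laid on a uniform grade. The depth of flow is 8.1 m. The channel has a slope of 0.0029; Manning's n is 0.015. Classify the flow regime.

supercritical

With bottom width b = 5.19 m and side slope z = 2.1: A = (b + zy)y = (5.19 + 2.1×8.1)×8.1 = 179.8 m²; P = b + 2y√(1+z²) = 5.19 + 2×8.1×2.326 = 42.87 m.
Hydraulic radius R = A/P = 179.8/42.87 = 4.195 m.
V = (1/n) R^(2/3) √S = (1/0.015) × 4.195^(2/3) × √0.0029 = 9.337 m/s. Hydraulic depth D_h = A/T = 179.8/39.21 = 4.586 m.
Froude number Fr = V/√(g·D_h) = 9.337/√(9.81×4.586) = 1.39, which is greater than 1, so the flow is supercritical.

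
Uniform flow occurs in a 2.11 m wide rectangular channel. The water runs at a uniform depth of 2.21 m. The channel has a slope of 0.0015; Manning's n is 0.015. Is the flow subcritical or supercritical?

subcritical

Flow area A = b·y = 2.11 × 2.21 = 4.663 m². Wetted perimeter P = b + 2y = 2.11 + 2×2.21 = 6.53 m.
Hydraulic radius R = A/P = 4.663/6.53 = 0.7141 m.
V = (1/n) R^(2/3) √S = (1/0.015) × 0.7141^(2/3) × √0.0015 = 2.063 m/s. Hydraulic depth D_h = A/T = 4.663/2.11 = 2.21 m.
Froude number Fr = V/√(g·D_h) = 2.063/√(9.81×2.21) = 0.443, which is less than 1, so the flow is subcritical.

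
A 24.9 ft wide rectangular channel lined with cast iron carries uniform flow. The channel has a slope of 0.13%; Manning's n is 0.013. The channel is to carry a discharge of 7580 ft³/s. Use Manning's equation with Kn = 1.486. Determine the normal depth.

y_n = 19.2 ft

Manning's equation rearranged: A R^(2/3) = nQ / (1.486·√S) = 0.013 × 7580 / (1.486 × √0.0013) = 1839.
Try y = 24.2 ft: A R^(2/3) = 2454 — high.
Try y = 19.2 ft: A R^(2/3) = 1840 — close enough.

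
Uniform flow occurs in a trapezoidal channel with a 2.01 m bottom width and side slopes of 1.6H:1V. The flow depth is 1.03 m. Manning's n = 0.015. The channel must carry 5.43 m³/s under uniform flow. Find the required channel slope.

S = 0.000849

With bottom width b = 2.01 m and side slope z = 1.6: A = (b + zy)y = (2.01 + 1.6×1.03)×1.03 = 3.768 m²; P = b + 2y√(1+z²) = 2.01 + 2×1.03×1.887 = 5.897 m.
Hydraulic radius R = A/P = 3.768/5.897 = 0.6389 m.
From Manning's equation, S = [nQ / (1 A R^(2/3))]² = [0.015 × 5.43 / (1 × 3.768 × 0.6389^(2/3))]² = 0.000849.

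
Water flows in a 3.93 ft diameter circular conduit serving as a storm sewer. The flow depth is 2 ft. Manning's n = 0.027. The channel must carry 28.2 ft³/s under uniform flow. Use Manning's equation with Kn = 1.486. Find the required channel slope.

For a circular section of diameter D = 3.93 ft at depth y = 2 ft, the central angle is θ = 2 arccos(1 − 2y/D) = 3.177 rad. Then A = (D²/8)(θ − sin θ) = 6.203 ft² and P = Dθ/2 = 6.243 ft.
Hydraulic radius R = A/P = 6.203/6.243 = 0.9935 ft.
From Manning's equation, S = [nQ / (1.486 A R^(2/3))]² = [0.027 × 28.2 / (1.486 × 6.203 × 0.9935^(2/3))]² = 0.00688.

S = 0.00688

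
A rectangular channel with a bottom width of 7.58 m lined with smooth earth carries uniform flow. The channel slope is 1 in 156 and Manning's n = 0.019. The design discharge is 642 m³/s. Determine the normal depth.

y_n = 10.2 m

Manning's equation rearranged: A R^(2/3) = nQ / (1·√S) = 0.019 × 642 / (√0.00641) = 152.4.
At y = 12 m: A R^(2/3) = 184.1 — high.
At y = 7.41 m: A R^(2/3) = 103.7 — low.
At y = 10.2 m: A R^(2/3) = 152.2 — ≈ 152.4.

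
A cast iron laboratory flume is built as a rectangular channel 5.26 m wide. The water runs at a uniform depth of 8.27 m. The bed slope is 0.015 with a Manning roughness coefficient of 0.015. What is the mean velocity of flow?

Flow area A = b·y = 5.26 × 8.27 = 43.5 m². Wetted perimeter P = b + 2y = 5.26 + 2×8.27 = 21.8 m.
Hydraulic radius R = A/P = 43.5/21.8 = 1.995 m.
From Manning's equation, V = (1/n) R^(2/3) S^(1/2) = (1/0.015) × 1.995^(2/3) × 0.015^(1/2) = 12.9 m/s.

V = 12.9 m/s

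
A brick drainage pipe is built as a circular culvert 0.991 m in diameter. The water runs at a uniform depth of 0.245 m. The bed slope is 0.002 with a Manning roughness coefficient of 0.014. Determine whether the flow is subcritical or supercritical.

For a circular section of diameter D = 0.991 m at depth y = 0.245 m, the central angle is θ = 2 arccos(1 − 2y/D) = 2.082 rad. Then A = (D²/8)(θ − sin θ) = 0.1484 m² and P = Dθ/2 = 1.031 m.
Hydraulic radius R = A/P = 0.1484/1.031 = 0.1439 m.
V = (1/n) R^(2/3) √S = (1/0.014) × 0.1439^(2/3) × √0.002 = 0.8773 m/s. Hydraulic depth D_h = A/T = 0.1484/0.855 = 0.1736 m.
Froude number Fr = V/√(g·D_h) = 0.8773/√(9.81×0.1736) = 0.672, which is less than 1, so the flow is subcritical.

subcritical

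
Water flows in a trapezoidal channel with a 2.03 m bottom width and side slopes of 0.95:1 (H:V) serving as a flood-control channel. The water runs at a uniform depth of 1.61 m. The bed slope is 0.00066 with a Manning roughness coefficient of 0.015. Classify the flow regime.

subcritical

With bottom width b = 2.03 m and side slope z = 0.95: A = (b + zy)y = (2.03 + 0.95×1.61)×1.61 = 5.731 m²; P = b + 2y√(1+z²) = 2.03 + 2×1.61×1.379 = 6.471 m.
Hydraulic radius R = A/P = 5.731/6.471 = 0.8856 m.
V = (1/n) R^(2/3) √S = (1/0.015) × 0.8856^(2/3) × √0.00066 = 1.579 m/s. Hydraulic depth D_h = A/T = 5.731/5.089 = 1.126 m.
Froude number Fr = V/√(g·D_h) = 1.579/√(9.81×1.126) = 0.475, which is less than 1, so the flow is subcritical.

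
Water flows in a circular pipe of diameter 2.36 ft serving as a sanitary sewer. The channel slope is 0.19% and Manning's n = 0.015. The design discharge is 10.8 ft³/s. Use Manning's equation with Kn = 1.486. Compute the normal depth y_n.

Manning's equation rearranged: A R^(2/3) = nQ / (1.486·√S) = 0.015 × 10.8 / (1.486 × √0.0019) = 2.501.
Try y = 1.83 ft: A R^(2/3) = 2.913 — too large.
Try y = 1.42 ft: A R^(2/3) = 2.076 — too small.
Try y = 1.62 ft: A R^(2/3) = 2.51 — matches.

y_n = 1.62 ft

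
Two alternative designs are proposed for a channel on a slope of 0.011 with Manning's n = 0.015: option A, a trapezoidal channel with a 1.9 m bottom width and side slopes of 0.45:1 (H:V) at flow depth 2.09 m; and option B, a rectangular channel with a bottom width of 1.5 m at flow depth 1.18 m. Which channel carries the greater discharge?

channel A

Channel A: With bottom width b = 1.9 m and side slope z = 0.45: A = (b + zy)y = (1.9 + 0.45×2.09)×2.09 = 5.937 m²; P = b + 2y√(1+z²) = 1.9 + 2×2.09×1.097 = 6.484 m. Hydraulic radius R = A/P = 5.937/6.484 = 0.9156 m. Q_A = (1/0.015)·5.937·0.9156^(2/3)·√0.011 = 39.14 m³/s.
Channel B: Flow area A = b·y = 1.5 × 1.18 = 1.77 m². Wetted perimeter P = b + 2y = 1.5 + 2×1.18 = 3.86 m. Hydraulic radius R = A/P = 1.77/3.86 = 0.4585 m. Q_B = (1/0.015)·1.77·0.4585^(2/3)·√0.011 = 7.359 m³/s.
Q_A = 39.14 m³/s vs Q_B = 7.359 m³/s, so channel A carries more.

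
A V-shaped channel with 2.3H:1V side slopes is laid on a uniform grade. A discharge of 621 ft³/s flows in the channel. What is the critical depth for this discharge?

y_c = 5.38 ft

At critical depth, Q² T / (g A³) = 1, i.e. A³/T = Q²/g = 621²/32.2 = 11980.
Try y = 6.1 ft: A³/T = 22340 — high.
Try y = 5.38 ft: A³/T = 11920 — matches.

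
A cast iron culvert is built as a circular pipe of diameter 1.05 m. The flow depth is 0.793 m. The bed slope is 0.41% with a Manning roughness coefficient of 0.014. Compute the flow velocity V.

V = 2.13 m/s

For a circular section of diameter D = 1.05 m at depth y = 0.793 m, the central angle is θ = 2 arccos(1 − 2y/D) = 4.213 rad. Then A = (D²/8)(θ − sin θ) = 0.7016 m² and P = Dθ/2 = 2.212 m.
Hydraulic radius R = A/P = 0.7016/2.212 = 0.3172 m.
From Manning's equation, V = (1/n) R^(2/3) S^(1/2) = (1/0.014) × 0.3172^(2/3) × 0.0041^(1/2) = 2.13 m/s.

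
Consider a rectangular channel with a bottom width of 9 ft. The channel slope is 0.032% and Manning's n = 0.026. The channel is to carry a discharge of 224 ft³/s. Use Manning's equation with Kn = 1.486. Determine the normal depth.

Manning's equation rearranged: A R^(2/3) = nQ / (1.486·√S) = 0.026 × 224 / (1.486 × √0.00032) = 219.1.
At y = 13.2 ft: A R^(2/3) = 266.3 — over.
At y = 9.22 ft: A R^(2/3) = 173.5 — short.
At y = 11.2 ft: A R^(2/3) = 219.4 — close enough.

y_n = 11.2 ft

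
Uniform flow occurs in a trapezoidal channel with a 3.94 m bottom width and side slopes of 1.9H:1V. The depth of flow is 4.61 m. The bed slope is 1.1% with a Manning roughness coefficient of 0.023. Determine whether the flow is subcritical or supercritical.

supercritical

With bottom width b = 3.94 m and side slope z = 1.9: A = (b + zy)y = (3.94 + 1.9×4.61)×4.61 = 58.54 m²; P = b + 2y√(1+z²) = 3.94 + 2×4.61×2.147 = 23.74 m.
Hydraulic radius R = A/P = 58.54/23.74 = 2.466 m.
V = (1/n) R^(2/3) √S = (1/0.023) × 2.466^(2/3) × √0.011 = 8.324 m/s. Hydraulic depth D_h = A/T = 58.54/21.46 = 2.728 m.
Froude number Fr = V/√(g·D_h) = 8.324/√(9.81×2.728) = 1.61, which is greater than 1, so the flow is supercritical.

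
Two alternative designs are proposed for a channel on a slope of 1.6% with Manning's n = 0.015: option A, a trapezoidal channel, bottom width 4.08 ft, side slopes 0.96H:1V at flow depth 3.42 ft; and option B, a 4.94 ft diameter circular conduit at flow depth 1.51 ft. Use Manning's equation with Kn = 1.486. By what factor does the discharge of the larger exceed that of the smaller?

Channel A: With bottom width b = 4.08 ft and side slope z = 0.96: A = (b + zy)y = (4.08 + 0.96×3.42)×3.42 = 25.18 ft²; P = b + 2y√(1+z²) = 4.08 + 2×3.42×1.386 = 13.56 ft. Hydraulic radius R = A/P = 25.18/13.56 = 1.857 ft. Q_A = (1.486/0.015)·25.18·1.857^(2/3)·√0.016 = 476.7 ft³/s.
Channel B: For a circular section of diameter D = 4.94 ft at depth y = 1.51 ft, the central angle is θ = 2 arccos(1 − 2y/D) = 2.343 rad. Then A = (D²/8)(θ − sin θ) = 4.963 ft² and P = Dθ/2 = 5.788 ft. Hydraulic radius R = A/P = 4.963/5.788 = 0.8575 ft. Q_B = (1.486/0.015)·4.963·0.8575^(2/3)·√0.016 = 56.14 ft³/s.
The larger discharge is 476.7 ft³/s and the smaller is 56.14 ft³/s; the ratio is 8.49.

8.49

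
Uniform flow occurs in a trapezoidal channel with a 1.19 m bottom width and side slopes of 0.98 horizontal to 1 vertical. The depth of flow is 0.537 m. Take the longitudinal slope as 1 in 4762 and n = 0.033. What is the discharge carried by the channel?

With bottom width b = 1.19 m and side slope z = 0.98: A = (b + zy)y = (1.19 + 0.98×0.537)×0.537 = 0.9216 m²; P = b + 2y√(1+z²) = 1.19 + 2×0.537×1.4 = 2.694 m.
Hydraulic radius R = A/P = 0.9216/2.694 = 0.3421 m.
Manning's equation: Q = (1/n) A R^(2/3) S^(1/2) = (1/0.033) × 0.9216 × 0.3421^(2/3) × 0.00021^(1/2) = 0.198 m³/s.

Q = 0.198 m³/s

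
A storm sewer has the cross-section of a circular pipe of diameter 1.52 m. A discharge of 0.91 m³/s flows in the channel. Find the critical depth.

At critical depth, Q² T / (g A³) = 1, i.e. A³/T = Q²/g = 0.91²/9.81 = 0.08441.
Trying y = 0.37 m: A³/T = 0.03057 — low.
Trying y = 0.578 m: A³/T = 0.1721 — high.
Trying y = 0.481 m: A³/T = 0.08472 — ≈ 0.08441.

y_c = 0.481 m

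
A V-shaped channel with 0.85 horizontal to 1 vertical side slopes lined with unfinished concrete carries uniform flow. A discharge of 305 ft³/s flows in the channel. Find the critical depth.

y_c = 6.03 ft

At critical depth, Q² T / (g A³) = 1, i.e. A³/T = Q²/g = 305²/32.2 = 2889.
Trying y = 4.65 ft: A³/T = 785.4 — too small.
Trying y = 6.88 ft: A³/T = 5569 — too large.
Trying y = 6.03 ft: A³/T = 2880 — ≈ 2889.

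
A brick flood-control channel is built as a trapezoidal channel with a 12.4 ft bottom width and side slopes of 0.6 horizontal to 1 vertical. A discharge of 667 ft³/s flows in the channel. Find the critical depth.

y_c = 4.17 ft

At critical depth, Q² T / (g A³) = 1, i.e. A³/T = Q²/g = 667²/32.2 = 13820.
At y = 3.6 ft: A³/T = 8613 — low.
At y = 4.17 ft: A³/T = 13790 — ≈ 13820.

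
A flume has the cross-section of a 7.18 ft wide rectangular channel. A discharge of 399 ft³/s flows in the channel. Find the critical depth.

y_c = 4.58 ft

For a rectangular channel, critical depth y_c = (q²/g)^(1/3) where q = Q/b = 399/7.18 = 55.57 ft²/s.
So y_c = (55.57²/32.2)^(1/3) = 4.58 ft.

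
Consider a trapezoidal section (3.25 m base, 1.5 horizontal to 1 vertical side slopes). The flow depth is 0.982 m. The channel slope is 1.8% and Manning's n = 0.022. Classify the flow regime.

supercritical

With bottom width b = 3.25 m and side slope z = 1.5: A = (b + zy)y = (3.25 + 1.5×0.982)×0.982 = 4.638 m²; P = b + 2y√(1+z²) = 3.25 + 2×0.982×1.803 = 6.791 m.
Hydraulic radius R = A/P = 4.638/6.791 = 0.683 m.
V = (1/n) R^(2/3) √S = (1/0.022) × 0.683^(2/3) × √0.018 = 4.73 m/s. Hydraulic depth D_h = A/T = 4.638/6.196 = 0.7485 m.
Froude number Fr = V/√(g·D_h) = 4.73/√(9.81×0.7485) = 1.75, which is greater than 1, so the flow is supercritical.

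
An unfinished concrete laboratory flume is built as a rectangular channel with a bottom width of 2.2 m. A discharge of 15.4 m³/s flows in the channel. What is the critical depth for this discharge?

y_c = 1.71 m

For a rectangular channel, critical depth y_c = (q²/g)^(1/3) where q = Q/b = 15.4/2.2 = 7 m²/s.
So y_c = (7²/9.81)^(1/3) = 1.71 m.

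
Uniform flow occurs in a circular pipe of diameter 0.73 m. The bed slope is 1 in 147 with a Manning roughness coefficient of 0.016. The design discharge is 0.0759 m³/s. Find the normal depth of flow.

y_n = 0.163 m

Manning's equation rearranged: A R^(2/3) = nQ / (1·√S) = 0.016 × 0.0759 / (√0.006803) = 0.01472.
At y = 0.203 m: A R^(2/3) = 0.02275 — high.
At y = 0.123 m: A R^(2/3) = 0.008315 — low.
At y = 0.163 m: A R^(2/3) = 0.01472 — matches.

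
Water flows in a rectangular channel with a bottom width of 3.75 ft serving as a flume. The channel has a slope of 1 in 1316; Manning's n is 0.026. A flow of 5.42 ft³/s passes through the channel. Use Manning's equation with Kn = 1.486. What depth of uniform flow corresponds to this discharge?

y_n = 1.15 ft

Manning's equation rearranged: A R^(2/3) = nQ / (1.486·√S) = 0.026 × 5.42 / (1.486 × √0.0007599) = 3.44.
At y = 0.944 ft: A R^(2/3) = 2.596 — too small.
At y = 1.33 ft: A R^(2/3) = 4.219 — too large.
At y = 1.15 ft: A R^(2/3) = 3.441 — close enough.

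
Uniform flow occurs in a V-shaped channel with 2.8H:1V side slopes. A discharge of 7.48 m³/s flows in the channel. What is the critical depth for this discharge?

y_c = 1.08 m

At critical depth, Q² T / (g A³) = 1, i.e. A³/T = Q²/g = 7.48²/9.81 = 5.703.
Trying y = 1.34 m: A³/T = 16.94 — over.
Trying y = 0.864 m: A³/T = 1.887 — short.
Trying y = 1.08 m: A³/T = 5.76 — ≈ 5.703.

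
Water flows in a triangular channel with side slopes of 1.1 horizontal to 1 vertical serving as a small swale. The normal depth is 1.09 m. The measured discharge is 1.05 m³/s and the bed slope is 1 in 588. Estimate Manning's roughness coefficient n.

For a triangular section with side slope z = 1.1: A = zy² = 1.1×1.09² = 1.307 m²; P = 2y√(1+z²) = 2×1.09×1.487 = 3.241 m.
Hydraulic radius R = A/P = 1.307/3.241 = 0.4033 m.
Rearranging Manning's equation: n = (1/Q) A R^(2/3) S^(1/2) = (1/1.05) × 1.307 × 0.4033^(2/3) × √0.001701 = 0.028.

n = 0.028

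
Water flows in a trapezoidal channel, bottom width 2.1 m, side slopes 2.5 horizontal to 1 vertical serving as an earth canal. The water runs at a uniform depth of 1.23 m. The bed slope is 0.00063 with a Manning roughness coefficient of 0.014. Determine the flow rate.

Q = 9.25 m³/s

With bottom width b = 2.1 m and side slope z = 2.5: A = (b + zy)y = (2.1 + 2.5×1.23)×1.23 = 6.365 m²; P = b + 2y√(1+z²) = 2.1 + 2×1.23×2.693 = 8.724 m.
Hydraulic radius R = A/P = 6.365/8.724 = 0.7296 m.
Manning's equation: Q = (1/n) A R^(2/3) S^(1/2) = (1/0.014) × 6.365 × 0.7296^(2/3) × 0.00063^(1/2) = 9.25 m³/s.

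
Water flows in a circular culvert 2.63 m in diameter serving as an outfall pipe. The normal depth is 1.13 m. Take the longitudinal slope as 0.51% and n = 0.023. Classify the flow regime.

For a circular section of diameter D = 2.63 m at depth y = 1.13 m, the central angle is θ = 2 arccos(1 − 2y/D) = 2.859 rad. Then A = (D²/8)(θ − sin θ) = 2.231 m² and P = Dθ/2 = 3.76 m.
Hydraulic radius R = A/P = 2.231/3.76 = 0.5934 m.
V = (1/n) R^(2/3) √S = (1/0.023) × 0.5934^(2/3) × √0.0051 = 2.193 m/s. Hydraulic depth D_h = A/T = 2.231/2.604 = 0.8569 m.
Froude number Fr = V/√(g·D_h) = 2.193/√(9.81×0.8569) = 0.756, which is less than 1, so the flow is subcritical.

subcritical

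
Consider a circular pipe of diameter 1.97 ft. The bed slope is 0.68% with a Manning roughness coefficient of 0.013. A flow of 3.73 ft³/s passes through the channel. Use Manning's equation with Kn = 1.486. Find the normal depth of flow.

Manning's equation rearranged: A R^(2/3) = nQ / (1.486·√S) = 0.013 × 3.73 / (1.486 × √0.0068) = 0.3957.
At y = 0.514 ft: A R^(2/3) = 0.2833 — short.
At y = 0.705 ft: A R^(2/3) = 0.5212 — over.
At y = 0.61 ft: A R^(2/3) = 0.3957 — matches.

y_n = 0.61 ft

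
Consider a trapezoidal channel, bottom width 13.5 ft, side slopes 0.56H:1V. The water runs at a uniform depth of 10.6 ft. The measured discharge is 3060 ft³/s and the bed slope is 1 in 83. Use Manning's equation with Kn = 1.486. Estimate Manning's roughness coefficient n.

n = 0.034

With bottom width b = 13.5 ft and side slope z = 0.56: A = (b + zy)y = (13.5 + 0.56×10.6)×10.6 = 206 ft²; P = b + 2y√(1+z²) = 13.5 + 2×10.6×1.146 = 37.8 ft.
Hydraulic radius R = A/P = 206/37.8 = 5.451 ft.
Rearranging Manning's equation: n = (1.486/Q) A R^(2/3) S^(1/2) = (1.486/3060) × 206 × 5.451^(2/3) × √0.01205 = 0.034.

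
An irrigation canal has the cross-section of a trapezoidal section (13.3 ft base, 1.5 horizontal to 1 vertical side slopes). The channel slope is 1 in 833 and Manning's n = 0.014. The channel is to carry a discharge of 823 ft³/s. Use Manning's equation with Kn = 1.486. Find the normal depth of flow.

y_n = 4.91 ft

Manning's equation rearranged: A R^(2/3) = nQ / (1.486·√S) = 0.014 × 823 / (1.486 × √0.0012) = 223.8.
Try y = 3.46 ft: A R^(2/3) = 117.3 — short.
Try y = 4.91 ft: A R^(2/3) = 223.7 — ≈ 223.8.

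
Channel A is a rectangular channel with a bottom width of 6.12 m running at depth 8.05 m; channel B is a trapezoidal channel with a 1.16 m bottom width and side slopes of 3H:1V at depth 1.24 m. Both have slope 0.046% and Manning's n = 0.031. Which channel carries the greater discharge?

channel A

Channel A: Flow area A = b·y = 6.12 × 8.05 = 49.27 m². Wetted perimeter P = b + 2y = 6.12 + 2×8.05 = 22.22 m. Hydraulic radius R = A/P = 49.27/22.22 = 2.217 m. Q_A = (1/0.031)·49.27·2.217^(2/3)·√0.00046 = 57.96 m³/s.
Channel B: With bottom width b = 1.16 m and side slope z = 3: A = (b + zy)y = (1.16 + 3×1.24)×1.24 = 6.051 m²; P = b + 2y√(1+z²) = 1.16 + 2×1.24×3.162 = 9.002 m. Hydraulic radius R = A/P = 6.051/9.002 = 0.6722 m. Q_B = (1/0.031)·6.051·0.6722^(2/3)·√0.00046 = 3.213 m³/s.
Q_A = 57.96 m³/s vs Q_B = 3.213 m³/s, so channel A carries more.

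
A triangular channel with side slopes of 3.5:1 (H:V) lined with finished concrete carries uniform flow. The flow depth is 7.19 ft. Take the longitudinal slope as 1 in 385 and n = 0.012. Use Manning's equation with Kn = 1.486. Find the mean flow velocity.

V = 14.4 ft/s

For a triangular section with side slope z = 3.5: A = zy² = 3.5×7.19² = 180.9 ft²; P = 2y√(1+z²) = 2×7.19×3.64 = 52.34 ft.
Hydraulic radius R = A/P = 180.9/52.34 = 3.457 ft.
From Manning's equation, V = (1.486/n) R^(2/3) S^(1/2) = (1.486/0.012) × 3.457^(2/3) × 0.002597^(1/2) = 14.4 ft/s.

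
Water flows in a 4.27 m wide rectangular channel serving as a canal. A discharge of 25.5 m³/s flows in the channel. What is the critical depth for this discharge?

For a rectangular channel, critical depth y_c = (q²/g)^(1/3) where q = Q/b = 25.5/4.27 = 5.972 m²/s.
So y_c = (5.972²/9.81)^(1/3) = 1.54 m.

y_c = 1.54 m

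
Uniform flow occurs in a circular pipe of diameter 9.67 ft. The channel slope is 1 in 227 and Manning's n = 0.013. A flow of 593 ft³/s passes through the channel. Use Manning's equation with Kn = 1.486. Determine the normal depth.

Manning's equation rearranged: A R^(2/3) = nQ / (1.486·√S) = 0.013 × 593 / (1.486 × √0.004405) = 78.16.
Try y = 6.51 ft: A R^(2/3) = 105.1 — over.
Try y = 4.74 ft: A R^(2/3) = 63.94 — short.
Try y = 5.35 ft: A R^(2/3) = 78.23 — matches.

y_n = 5.35 ft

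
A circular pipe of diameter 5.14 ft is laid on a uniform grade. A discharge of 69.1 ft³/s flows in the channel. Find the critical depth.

y_c = 2.33 ft

At critical depth, Q² T / (g A³) = 1, i.e. A³/T = Q²/g = 69.1²/32.2 = 148.3.
At y = 2.01 ft: A³/T = 84.76 — short.
At y = 2.66 ft: A³/T = 247.8 — over.
At y = 2.33 ft: A³/T = 149.4 — close enough.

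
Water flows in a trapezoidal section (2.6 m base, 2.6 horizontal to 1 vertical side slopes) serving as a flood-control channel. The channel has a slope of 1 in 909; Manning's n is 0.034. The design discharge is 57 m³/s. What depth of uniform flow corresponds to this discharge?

y_n = 3.42 m

Manning's equation rearranged: A R^(2/3) = nQ / (1·√S) = 0.034 × 57 / (√0.0011) = 58.43.
Trying y = 3.9 m: A R^(2/3) = 79.98 — too large.
Trying y = 2.72 m: A R^(2/3) = 34.19 — too small.
Trying y = 3.42 m: A R^(2/3) = 58.48 — matches.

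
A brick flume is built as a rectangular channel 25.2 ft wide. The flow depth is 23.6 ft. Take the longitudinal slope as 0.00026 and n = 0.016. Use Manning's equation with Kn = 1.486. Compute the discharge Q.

Flow area A = b·y = 25.2 × 23.6 = 594.7 ft². Wetted perimeter P = b + 2y = 25.2 + 2×23.6 = 72.4 ft.
Hydraulic radius R = A/P = 594.7/72.4 = 8.214 ft.
Manning's equation: Q = (1.486/n) A R^(2/3) S^(1/2) = (1.486/0.016) × 594.7 × 8.214^(2/3) × 0.00026^(1/2) = 3630 ft³/s.

Q = 3630 ft³/s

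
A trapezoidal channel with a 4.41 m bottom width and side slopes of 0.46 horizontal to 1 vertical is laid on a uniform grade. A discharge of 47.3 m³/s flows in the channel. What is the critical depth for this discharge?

y_c = 2.1 m

At critical depth, Q² T / (g A³) = 1, i.e. A³/T = Q²/g = 47.3²/9.81 = 228.1.
Try y = 2.49 m: A³/T = 395 — high.
Try y = 2.1 m: A³/T = 226.9 — close enough.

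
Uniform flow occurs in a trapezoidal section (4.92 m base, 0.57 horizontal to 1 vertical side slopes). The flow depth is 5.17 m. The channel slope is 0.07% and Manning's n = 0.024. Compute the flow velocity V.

With bottom width b = 4.92 m and side slope z = 0.57: A = (b + zy)y = (4.92 + 0.57×5.17)×5.17 = 40.67 m²; P = b + 2y√(1+z²) = 4.92 + 2×5.17×1.151 = 16.82 m.
Hydraulic radius R = A/P = 40.67/16.82 = 2.418 m.
From Manning's equation, V = (1/n) R^(2/3) S^(1/2) = (1/0.024) × 2.418^(2/3) × 0.0007^(1/2) = 1.99 m/s.

V = 1.99 m/s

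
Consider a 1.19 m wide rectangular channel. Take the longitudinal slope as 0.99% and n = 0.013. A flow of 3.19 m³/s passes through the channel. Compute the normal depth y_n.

Manning's equation rearranged: A R^(2/3) = nQ / (1·√S) = 0.013 × 3.19 / (√0.0099) = 0.4168.
Try y = 0.652 m: A R^(2/3) = 0.3562 — low.
Try y = 0.874 m: A R^(2/3) = 0.5205 — high.
Try y = 0.735 m: A R^(2/3) = 0.4167 — close enough.

y_n = 0.735 m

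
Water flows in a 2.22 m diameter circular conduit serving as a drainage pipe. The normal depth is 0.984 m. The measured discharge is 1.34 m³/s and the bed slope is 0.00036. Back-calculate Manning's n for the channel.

n = 0.015

For a circular section of diameter D = 2.22 m at depth y = 0.984 m, the central angle is θ = 2 arccos(1 − 2y/D) = 2.914 rad. Then A = (D²/8)(θ − sin θ) = 1.656 m² and P = Dθ/2 = 3.235 m.
Hydraulic radius R = A/P = 1.656/3.235 = 0.512 m.
Rearranging Manning's equation: n = (1/Q) A R^(2/3) S^(1/2) = (1/1.34) × 1.656 × 0.512^(2/3) × √0.00036 = 0.015.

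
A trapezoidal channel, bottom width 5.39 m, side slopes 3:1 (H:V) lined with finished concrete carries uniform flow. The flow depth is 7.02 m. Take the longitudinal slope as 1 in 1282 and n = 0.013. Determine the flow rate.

Q = 959 m³/s

With bottom width b = 5.39 m and side slope z = 3: A = (b + zy)y = (5.39 + 3×7.02)×7.02 = 185.7 m²; P = b + 2y√(1+z²) = 5.39 + 2×7.02×3.162 = 49.79 m.
Hydraulic radius R = A/P = 185.7/49.79 = 3.729 m.
Manning's equation: Q = (1/n) A R^(2/3) S^(1/2) = (1/0.013) × 185.7 × 3.729^(2/3) × 0.00078^(1/2) = 959 m³/s.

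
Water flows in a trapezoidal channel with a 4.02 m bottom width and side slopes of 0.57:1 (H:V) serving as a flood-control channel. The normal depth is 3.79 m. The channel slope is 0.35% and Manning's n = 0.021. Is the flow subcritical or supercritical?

subcritical

With bottom width b = 4.02 m and side slope z = 0.57: A = (b + zy)y = (4.02 + 0.57×3.79)×3.79 = 23.42 m²; P = b + 2y√(1+z²) = 4.02 + 2×3.79×1.151 = 12.74 m.
Hydraulic radius R = A/P = 23.42/12.74 = 1.838 m.
V = (1/n) R^(2/3) √S = (1/0.021) × 1.838^(2/3) × √0.0035 = 4.227 m/s. Hydraulic depth D_h = A/T = 23.42/8.341 = 2.808 m.
Froude number Fr = V/√(g·D_h) = 4.227/√(9.81×2.808) = 0.805, which is less than 1, so the flow is subcritical.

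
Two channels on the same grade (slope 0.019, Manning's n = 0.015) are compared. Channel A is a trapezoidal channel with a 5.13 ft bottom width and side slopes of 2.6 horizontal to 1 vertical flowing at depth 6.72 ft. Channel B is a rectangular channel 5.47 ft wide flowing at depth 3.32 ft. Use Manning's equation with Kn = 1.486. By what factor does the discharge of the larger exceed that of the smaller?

Channel A: With bottom width b = 5.13 ft and side slope z = 2.6: A = (b + zy)y = (5.13 + 2.6×6.72)×6.72 = 151.9 ft²; P = b + 2y√(1+z²) = 5.13 + 2×6.72×2.786 = 42.57 ft. Hydraulic radius R = A/P = 151.9/42.57 = 3.568 ft. Q_A = (1.486/0.015)·151.9·3.568^(2/3)·√0.019 = 4843 ft³/s.
Channel B: Flow area A = b·y = 5.47 × 3.32 = 18.16 ft². Wetted perimeter P = b + 2y = 5.47 + 2×3.32 = 12.11 ft. Hydraulic radius R = A/P = 18.16/12.11 = 1.5 ft. Q_B = (1.486/0.015)·18.16·1.5^(2/3)·√0.019 = 324.9 ft³/s.
The larger discharge is 4843 ft³/s and the smaller is 324.9 ft³/s; the ratio is 14.9.

14.9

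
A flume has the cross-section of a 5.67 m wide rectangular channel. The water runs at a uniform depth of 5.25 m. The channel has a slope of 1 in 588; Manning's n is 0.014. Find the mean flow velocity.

Flow area A = b·y = 5.67 × 5.25 = 29.77 m². Wetted perimeter P = b + 2y = 5.67 + 2×5.25 = 16.17 m.
Hydraulic radius R = A/P = 29.77/16.17 = 1.841 m.
From Manning's equation, V = (1/n) R^(2/3) S^(1/2) = (1/0.014) × 1.841^(2/3) × 0.001701^(1/2) = 4.42 m/s.

V = 4.42 m/s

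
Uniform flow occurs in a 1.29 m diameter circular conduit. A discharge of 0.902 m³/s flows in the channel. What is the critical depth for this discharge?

At critical depth, Q² T / (g A³) = 1, i.e. A³/T = Q²/g = 0.902²/9.81 = 0.08294.
At y = 0.403 m: A³/T = 0.03549 — too small.
At y = 0.575 m: A³/T = 0.1394 — too large.
At y = 0.502 m: A³/T = 0.08282 — ≈ 0.08294.

y_c = 0.502 m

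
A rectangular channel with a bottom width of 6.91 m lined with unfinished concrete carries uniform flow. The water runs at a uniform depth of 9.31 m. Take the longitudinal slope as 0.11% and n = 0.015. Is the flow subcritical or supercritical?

Flow area A = b·y = 6.91 × 9.31 = 64.33 m². Wetted perimeter P = b + 2y = 6.91 + 2×9.31 = 25.53 m.
Hydraulic radius R = A/P = 64.33/25.53 = 2.52 m.
V = (1/n) R^(2/3) √S = (1/0.015) × 2.52^(2/3) × √0.0011 = 4.094 m/s. Hydraulic depth D_h = A/T = 64.33/6.91 = 9.31 m.
Froude number Fr = V/√(g·D_h) = 4.094/√(9.81×9.31) = 0.428, which is less than 1, so the flow is subcritical.

subcritical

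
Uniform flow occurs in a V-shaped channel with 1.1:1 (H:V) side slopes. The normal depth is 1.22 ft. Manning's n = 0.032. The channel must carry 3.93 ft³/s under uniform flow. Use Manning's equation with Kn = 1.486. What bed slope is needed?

For a triangular section with side slope z = 1.1: A = zy² = 1.1×1.22² = 1.637 ft²; P = 2y√(1+z²) = 2×1.22×1.487 = 3.627 ft.
Hydraulic radius R = A/P = 1.637/3.627 = 0.4514 ft.
From Manning's equation, S = [nQ / (1.486 A R^(2/3))]² = [0.032 × 3.93 / (1.486 × 1.637 × 0.4514^(2/3))]² = 0.00772.

S = 0.00772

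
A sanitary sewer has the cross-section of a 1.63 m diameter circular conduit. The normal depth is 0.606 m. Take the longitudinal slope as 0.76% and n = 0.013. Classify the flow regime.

For a circular section of diameter D = 1.63 m at depth y = 0.606 m, the central angle is θ = 2 arccos(1 − 2y/D) = 2.623 rad. Then A = (D²/8)(θ − sin θ) = 0.7065 m² and P = Dθ/2 = 2.138 m.
Hydraulic radius R = A/P = 0.7065/2.138 = 0.3305 m.
V = (1/n) R^(2/3) √S = (1/0.013) × 0.3305^(2/3) × √0.0076 = 3.205 m/s. Hydraulic depth D_h = A/T = 0.7065/1.575 = 0.4484 m.
Froude number Fr = V/√(g·D_h) = 3.205/√(9.81×0.4484) = 1.53, which is greater than 1, so the flow is supercritical.

supercritical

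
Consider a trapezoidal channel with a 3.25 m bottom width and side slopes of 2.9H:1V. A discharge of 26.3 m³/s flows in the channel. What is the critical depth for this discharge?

y_c = 1.3 m

At critical depth, Q² T / (g A³) = 1, i.e. A³/T = Q²/g = 26.3²/9.81 = 70.51.
Trying y = 1.6 m: A³/T = 160.6 — too large.
Trying y = 1.14 m: A³/T = 42.33 — too small.
Trying y = 1.3 m: A³/T = 70.44 — matches.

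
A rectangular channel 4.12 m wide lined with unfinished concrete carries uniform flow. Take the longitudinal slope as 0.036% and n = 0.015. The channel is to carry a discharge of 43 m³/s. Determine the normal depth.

Manning's equation rearranged: A R^(2/3) = nQ / (1·√S) = 0.015 × 43 / (√0.00036) = 33.99.
Trying y = 5.22 m: A R^(2/3) = 27.89 — short.
Trying y = 6.17 m: A R^(2/3) = 33.96 — close enough.

y_n = 6.17 m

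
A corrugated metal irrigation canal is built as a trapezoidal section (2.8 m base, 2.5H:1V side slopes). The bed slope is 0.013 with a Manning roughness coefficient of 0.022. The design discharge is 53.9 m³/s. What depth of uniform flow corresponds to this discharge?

Manning's equation rearranged: A R^(2/3) = nQ / (1·√S) = 0.022 × 53.9 / (√0.013) = 10.4.
Trying y = 1.36 m: A R^(2/3) = 7.464 — short.
Trying y = 1.78 m: A R^(2/3) = 13.26 — over.
Trying y = 1.59 m: A R^(2/3) = 10.4 — ≈ 10.4.

y_n = 1.59 m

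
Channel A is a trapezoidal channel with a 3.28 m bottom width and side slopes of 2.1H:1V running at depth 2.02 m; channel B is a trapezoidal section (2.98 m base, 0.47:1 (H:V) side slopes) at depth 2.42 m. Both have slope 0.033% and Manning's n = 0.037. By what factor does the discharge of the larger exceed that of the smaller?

1.53

Channel A: With bottom width b = 3.28 m and side slope z = 2.1: A = (b + zy)y = (3.28 + 2.1×2.02)×2.02 = 15.19 m²; P = b + 2y√(1+z²) = 3.28 + 2×2.02×2.326 = 12.68 m. Hydraulic radius R = A/P = 15.19/12.68 = 1.199 m. Q_A = (1/0.037)·15.19·1.199^(2/3)·√0.00033 = 8.418 m³/s.
Channel B: With bottom width b = 2.98 m and side slope z = 0.47: A = (b + zy)y = (2.98 + 0.47×2.42)×2.42 = 9.964 m²; P = b + 2y√(1+z²) = 2.98 + 2×2.42×1.105 = 8.328 m. Hydraulic radius R = A/P = 9.964/8.328 = 1.196 m. Q_B = (1/0.037)·9.964·1.196^(2/3)·√0.00033 = 5.514 m³/s.
The larger discharge is 8.418 m³/s and the smaller is 5.514 m³/s; the ratio is 1.53.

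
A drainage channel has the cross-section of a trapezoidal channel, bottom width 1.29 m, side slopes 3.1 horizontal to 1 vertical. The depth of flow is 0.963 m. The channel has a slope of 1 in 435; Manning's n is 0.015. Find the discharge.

With bottom width b = 1.29 m and side slope z = 3.1: A = (b + zy)y = (1.29 + 3.1×0.963)×0.963 = 4.117 m²; P = b + 2y√(1+z²) = 1.29 + 2×0.963×3.257 = 7.564 m.
Hydraulic radius R = A/P = 4.117/7.564 = 0.5443 m.
Manning's equation: Q = (1/n) A R^(2/3) S^(1/2) = (1/0.015) × 4.117 × 0.5443^(2/3) × 0.002299^(1/2) = 8.77 m³/s.

Q = 8.77 m³/s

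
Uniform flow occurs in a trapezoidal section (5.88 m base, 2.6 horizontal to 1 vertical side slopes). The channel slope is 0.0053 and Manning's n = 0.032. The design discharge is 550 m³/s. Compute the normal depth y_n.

y_n = 5.59 m

Manning's equation rearranged: A R^(2/3) = nQ / (1·√S) = 0.032 × 550 / (√0.0053) = 241.8.
Trying y = 7.03 m: A R^(2/3) = 411.4 — too large.
Trying y = 4.76 m: A R^(2/3) = 167.7 — too small.
Trying y = 5.59 m: A R^(2/3) = 241.7 — close enough.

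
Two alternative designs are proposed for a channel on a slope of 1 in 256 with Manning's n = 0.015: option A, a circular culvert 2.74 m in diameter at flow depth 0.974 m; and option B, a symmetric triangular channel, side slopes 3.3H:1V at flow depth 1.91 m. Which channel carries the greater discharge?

channel B

Channel A: For a circular section of diameter D = 2.74 m at depth y = 0.974 m, the central angle is θ = 2 arccos(1 − 2y/D) = 2.555 rad. Then A = (D²/8)(θ − sin θ) = 1.878 m² and P = Dθ/2 = 3.501 m. Hydraulic radius R = A/P = 1.878/3.501 = 0.5366 m. Q_A = (1/0.015)·1.878·0.5366^(2/3)·√0.003906 = 5.169 m³/s.
Channel B: For a triangular section with side slope z = 3.3: A = zy² = 3.3×1.91² = 12.04 m²; P = 2y√(1+z²) = 2×1.91×3.448 = 13.17 m. Hydraulic radius R = A/P = 12.04/13.17 = 0.914 m. Q_B = (1/0.015)·12.04·0.914^(2/3)·√0.003906 = 47.24 m³/s.
Q_A = 5.169 m³/s vs Q_B = 47.24 m³/s, so channel B carries more.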